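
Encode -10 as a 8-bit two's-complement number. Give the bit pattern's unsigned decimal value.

10 in 8 bits: 00001010
Invert: 11110101
Add 1:  11110110 = 246
(Check: 2^8 - 10 = 256 - 10 = 246.)

246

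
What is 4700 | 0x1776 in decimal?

6014

4700 = 1001001011100
0x1776 = 1011101110110
 OR → 1011101111110 = 6014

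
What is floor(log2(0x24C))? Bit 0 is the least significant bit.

9

0x24C = 1001001100
The topmost 1 is at position 9 (since 2^9 = 512 ≤ 588 < 1024).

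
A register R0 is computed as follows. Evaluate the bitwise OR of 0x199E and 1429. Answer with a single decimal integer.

7583

0x199E = 1100110011110
1429 = 0010110010101
 OR → 1110110011111 = 7583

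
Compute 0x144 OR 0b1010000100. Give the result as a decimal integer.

0x144 = 0101000100
b = 1010000100
 OR → 1111000100 = 964

964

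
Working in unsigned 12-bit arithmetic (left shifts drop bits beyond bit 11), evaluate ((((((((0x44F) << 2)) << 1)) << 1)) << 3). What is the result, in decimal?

0x44F = 010001001111
→ << 2 (mod 2^12) → 000100111100 = 316
→ << 1 (mod 2^12) → 001001111000 = 632
→ << 1 (mod 2^12) → 010011110000 = 1264
→ << 3 (mod 2^12) → 011110000000 = 1920

1920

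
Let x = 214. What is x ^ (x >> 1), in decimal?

x = 11010110 = 214
x>>1 = 01101011
XOR  = 10111101 = 189
(x ^ (x >> 1) gives the standard binary-reflected Gray code of x.)

189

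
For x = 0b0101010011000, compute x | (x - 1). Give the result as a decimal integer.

x = 101010011000 = 2712
x - 1 = 101010010111
OR    = 101010011111 = 2719
(x | (x - 1) sets all bits below the lowest set bit.)

2719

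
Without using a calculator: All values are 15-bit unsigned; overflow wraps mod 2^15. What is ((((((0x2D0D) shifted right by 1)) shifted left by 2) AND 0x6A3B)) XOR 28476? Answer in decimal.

9508

0x2D0D = 010110100001101
→ shifted right by 1 → 001011010000110 = 5766
→ shifted left by 2 (mod 2^15) → 101101000011000 = 23064
0x6A3B = 110101000111011
→ AND → 100101000011000 = 18968
28476 = 110111100111100
→ XOR → 010010100100100 = 9508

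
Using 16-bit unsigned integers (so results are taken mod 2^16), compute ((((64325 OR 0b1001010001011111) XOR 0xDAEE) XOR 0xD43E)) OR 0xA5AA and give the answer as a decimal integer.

62895

64325 = 1111101101000101
0b1001010001011111 = 1001010001011111
→ OR → 1111111101011111 = 65375
0xDAEE = 1101101011101110
→ XOR → 0010010110110001 = 9649
0xD43E = 1101010000111110
→ XOR → 1111000110001111 = 61839
0xA5AA = 1010010110101010
→ OR → 1111010110101111 = 62895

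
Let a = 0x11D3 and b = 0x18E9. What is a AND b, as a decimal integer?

4289

0x11D3 = 1000111010011
0x18E9 = 1100011101001
AND → 1000011000001 = 4289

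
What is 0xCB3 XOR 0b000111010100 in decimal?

0xCB3 = 110010110011
b = 000111010100
XOR → 110101100111 = 3431

3431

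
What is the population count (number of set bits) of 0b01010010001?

n = 1010010001
Count the 1s: 1 + 1 + 1 + 1 = 4

4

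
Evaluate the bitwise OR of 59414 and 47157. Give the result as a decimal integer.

59414 = 1110100000010110
47157 = 1011100000110101
 OR → 1111100000110111 = 63543

63543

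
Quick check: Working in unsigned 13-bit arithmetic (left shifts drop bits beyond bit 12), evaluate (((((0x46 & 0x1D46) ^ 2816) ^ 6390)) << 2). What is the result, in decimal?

3776

0x46 = 0000001000110
0x1D46 = 1110101000110
→ & → 0000001000110 = 70
2816 = 0101100000000
→ ^ → 0101101000110 = 2886
6390 = 1100011110110
→ ^ → 1001110110000 = 5040
→ << 2 (mod 2^13) → 0111011000000 = 3776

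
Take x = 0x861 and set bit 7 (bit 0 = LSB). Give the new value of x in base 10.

2273

x = 100001100001
bit 7 is currently 0; set it via x | (1 << 7) = x | 128
→ 100011100001 = 2273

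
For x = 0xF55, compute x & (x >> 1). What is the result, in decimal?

1792

x = 111101010101 = 3925
x>>1 = 011110101010
AND  = 011100000000 = 1792
(x & (x >> 1) has a 1 wherever x has two consecutive 1 bits.)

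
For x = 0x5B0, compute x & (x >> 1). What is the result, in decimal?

x = 10110110000 = 1456
x>>1 = 01011011000
AND  = 00010010000 = 144
(x & (x >> 1) has a 1 wherever x has two consecutive 1 bits.)

144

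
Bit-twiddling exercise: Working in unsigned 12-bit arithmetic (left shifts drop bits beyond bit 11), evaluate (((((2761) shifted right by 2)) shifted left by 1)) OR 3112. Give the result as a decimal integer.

2761 = 101011001001
→ shifted right by 2 → 001010110010 = 690
→ shifted left by 1 (mod 2^12) → 010101100100 = 1380
3112 = 110000101000
→ OR → 110101101100 = 3436

3436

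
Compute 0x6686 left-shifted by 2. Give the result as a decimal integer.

104984

0x6686 = 00110011010000110
shift left by 2 → 11001101000011000 = 104984
(equivalently, 26246 × 2^2 = 26246 × 4)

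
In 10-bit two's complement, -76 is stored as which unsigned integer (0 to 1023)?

76 in 10 bits: 0001001100
Invert: 1110110011
Add 1:  1110110100 = 948
(Check: 2^10 - 76 = 1024 - 76 = 948.)

948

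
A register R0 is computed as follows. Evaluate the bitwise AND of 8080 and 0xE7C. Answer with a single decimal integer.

8080 = 1111110010000
0xE7C = 0111001111100
AND → 0111000010000 = 3600

3600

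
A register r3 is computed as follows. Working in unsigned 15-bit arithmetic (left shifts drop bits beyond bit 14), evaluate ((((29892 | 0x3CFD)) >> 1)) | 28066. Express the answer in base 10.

29892 = 111010011000100
0x3CFD = 011110011111101
→ | → 111110011111101 = 31997
→ >> 1 → 011111001111110 = 15998
28066 = 110110110100010
→ | → 111111111111110 = 32766

32766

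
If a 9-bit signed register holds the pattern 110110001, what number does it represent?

pattern = 110110001 (MSB is 1 ⇒ negative)
Invert: 001001110, add 1 → 001001111 = 79, so the value is -79.
(Equivalently: 433 - 2^9 = 433 - 512 = -79.)

-79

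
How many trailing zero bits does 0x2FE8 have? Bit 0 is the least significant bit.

3

0x2FE8 = 10111111101000
Trailing zeros: 3, so the lowest set bit is bit 3 (value 8).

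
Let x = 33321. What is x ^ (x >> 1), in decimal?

49981

x = 1000001000101001 = 33321
x>>1 = 0100000100010100
XOR  = 1100001100111101 = 49981
(x ^ (x >> 1) gives the standard binary-reflected Gray code of x.)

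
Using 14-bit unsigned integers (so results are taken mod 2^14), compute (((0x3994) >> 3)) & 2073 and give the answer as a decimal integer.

16

0x3994 = 11100110010100
→ >> 3 → 00011100110010 = 1842
2073 = 00100000011001
→ & → 00000000010000 = 16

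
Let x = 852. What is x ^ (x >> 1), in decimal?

x = 1101010100 = 852
x>>1 = 0110101010
XOR  = 1011111110 = 766
(x ^ (x >> 1) gives the standard binary-reflected Gray code of x.)

766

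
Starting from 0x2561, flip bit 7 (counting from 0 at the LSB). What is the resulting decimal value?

9697

x = 10010101100001
bit 7 is currently 0; toggle it via x ^ (1 << 7) = x ^ 128
→ 10010111100001 = 9697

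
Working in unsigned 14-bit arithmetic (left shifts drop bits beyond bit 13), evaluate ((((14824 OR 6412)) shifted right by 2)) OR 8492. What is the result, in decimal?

14824 = 11100111101000
6412 = 01100100001100
→ OR → 11100111101100 = 14828
→ shifted right by 2 → 00111001111011 = 3707
8492 = 10000100101100
→ OR → 10111101111111 = 12159

12159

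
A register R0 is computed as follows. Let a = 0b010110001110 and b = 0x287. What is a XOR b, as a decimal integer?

1801

a = 10110001110
0x287 = 01010000111
XOR → 11100001001 = 1801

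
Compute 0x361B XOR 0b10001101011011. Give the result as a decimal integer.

5440

0x361B = 11011000011011
b = 10001101011011
XOR → 01010101000000 = 5440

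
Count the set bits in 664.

4

664 = 1010011000
Count the 1s: 1 + 1 + 1 + 1 = 4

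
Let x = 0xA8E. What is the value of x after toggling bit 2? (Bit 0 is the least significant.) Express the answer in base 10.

2698

x = 101010001110
bit 2 is currently 1; toggle it via x ^ (1 << 2) = x ^ 4
→ 101010001010 = 2698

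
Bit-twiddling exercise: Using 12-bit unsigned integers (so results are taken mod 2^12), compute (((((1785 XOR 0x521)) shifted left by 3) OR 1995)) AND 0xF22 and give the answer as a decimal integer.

3842

1785 = 011011111001
0x521 = 010100100001
→ XOR → 001111011000 = 984
→ shifted left by 3 (mod 2^12) → 111011000000 = 3776
1995 = 011111001011
→ OR → 111111001011 = 4043
0xF22 = 111100100010
→ AND → 111100000010 = 3842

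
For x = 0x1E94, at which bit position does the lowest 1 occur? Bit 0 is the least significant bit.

0x1E94 = 1111010010100
Trailing zeros: 2, so the lowest set bit is bit 2 (value 4).

2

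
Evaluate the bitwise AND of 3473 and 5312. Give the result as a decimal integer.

3473 = 0110110010001
5312 = 1010011000000
AND → 0010010000000 = 1152

1152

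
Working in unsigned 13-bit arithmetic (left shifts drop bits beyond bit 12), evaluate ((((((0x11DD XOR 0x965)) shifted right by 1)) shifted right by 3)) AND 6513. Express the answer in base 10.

257

0x11DD = 1000111011101
0x965 = 0100101100101
→ XOR → 1100010111000 = 6328
→ shifted right by 1 → 0110001011100 = 3164
→ shifted right by 3 → 0000110001011 = 395
6513 = 1100101110001
→ AND → 0000100000001 = 257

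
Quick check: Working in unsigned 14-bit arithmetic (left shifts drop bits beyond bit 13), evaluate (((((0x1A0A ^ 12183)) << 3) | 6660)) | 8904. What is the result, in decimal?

16108

0x1A0A = 01101000001010
12183 = 10111110010111
→ ^ → 11010110011101 = 13725
→ << 3 (mod 2^14) → 10110011101000 = 11496
6660 = 01101000000100
→ | → 11111011101100 = 16108
8904 = 10001011001000
→ | → 11111011101100 = 16108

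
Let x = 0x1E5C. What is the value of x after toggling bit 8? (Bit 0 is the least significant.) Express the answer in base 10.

x = 1111001011100
bit 8 is currently 0; toggle it via x ^ (1 << 8) = x ^ 256
→ 1111101011100 = 8028

8028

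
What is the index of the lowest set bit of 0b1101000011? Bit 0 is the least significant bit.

0

0b1101000011 = 1101000011
Trailing zeros: 0, so the lowest set bit is bit 0 (value 1).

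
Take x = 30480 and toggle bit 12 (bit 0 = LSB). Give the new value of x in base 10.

x = 111011100010000
bit 12 is currently 1; toggle it via x ^ (1 << 12) = x ^ 4096
→ 110011100010000 = 26384

26384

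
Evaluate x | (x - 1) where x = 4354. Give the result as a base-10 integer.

x = 1000100000010 = 4354
x - 1 = 1000100000001
OR    = 1000100000011 = 4355
(x | (x - 1) sets all bits below the lowest set bit.)

4355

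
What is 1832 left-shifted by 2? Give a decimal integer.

1832 = 0011100101000
shift left by 2 → 1110010100000 = 7328
(equivalently, 1832 × 2^2 = 1832 × 4)

7328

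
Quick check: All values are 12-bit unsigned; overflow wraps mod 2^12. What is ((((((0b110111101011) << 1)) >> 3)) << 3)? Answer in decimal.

3024

0b110111101011 = 110111101011
→ << 1 (mod 2^12) → 101111010110 = 3030
→ >> 3 → 000101111010 = 378
→ << 3 (mod 2^12) → 101111010000 = 3024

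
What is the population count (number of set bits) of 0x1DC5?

0x1DC5 = 1110111000101
Count the 1s: 1 + 1 + 1 + 1 + 1 + 1 + 1 + 1 = 8

8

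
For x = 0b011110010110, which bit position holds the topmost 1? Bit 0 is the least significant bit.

0b011110010110 = 11110010110
The topmost 1 is at position 10 (since 2^10 = 1024 ≤ 1942 < 2048).

10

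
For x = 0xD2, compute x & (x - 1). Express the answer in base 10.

208

x = 11010010 = 210
x - 1 = 11010001
AND   = 11010000 = 208
(x & (x - 1) clears the lowest set bit of x.)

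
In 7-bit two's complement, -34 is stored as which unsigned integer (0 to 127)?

94

34 in 7 bits: 0100010
Invert: 1011101
Add 1:  1011110 = 94
(Check: 2^7 - 34 = 128 - 34 = 94.)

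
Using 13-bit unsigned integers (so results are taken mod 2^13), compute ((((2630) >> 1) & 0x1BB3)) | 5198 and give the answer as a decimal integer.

5487

2630 = 0101001000110
→ >> 1 → 0010100100011 = 1315
0x1BB3 = 1101110110011
→ & → 0000100100011 = 291
5198 = 1010001001110
→ | → 1010101101111 = 5487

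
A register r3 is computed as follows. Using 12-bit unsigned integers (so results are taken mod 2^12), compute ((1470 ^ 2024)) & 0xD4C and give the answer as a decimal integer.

68

1470 = 010110111110
2024 = 011111101000
→ ^ → 001001010110 = 598
0xD4C = 110101001100
→ & → 000001000100 = 68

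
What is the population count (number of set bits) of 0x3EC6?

9

0x3EC6 = 11111011000110
Count the 1s: 1 + 1 + 1 + 1 + 1 + 1 + 1 + 1 + 1 = 9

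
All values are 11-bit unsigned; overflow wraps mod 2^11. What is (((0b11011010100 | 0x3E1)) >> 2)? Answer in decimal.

509

0b11011010100 = 11011010100
0x3E1 = 01111100001
→ | → 11111110101 = 2037
→ >> 2 → 00111111101 = 509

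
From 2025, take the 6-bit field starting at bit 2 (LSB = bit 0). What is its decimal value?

58

v = 11111101001
Shift right by 2: 111111010
Mask low 6 bits: 111010 = 58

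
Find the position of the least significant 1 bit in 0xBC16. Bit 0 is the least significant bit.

1

0xBC16 = 1011110000010110
Trailing zeros: 1, so the lowest set bit is bit 1 (value 2).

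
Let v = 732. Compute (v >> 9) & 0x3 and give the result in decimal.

1

v = 001011011100
Shift right by 9: 001
Mask low 2 bits: 01 = 1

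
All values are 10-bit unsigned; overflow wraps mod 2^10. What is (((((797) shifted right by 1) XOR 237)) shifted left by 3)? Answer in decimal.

797 = 1100011101
→ shifted right by 1 → 0110001110 = 398
237 = 0011101101
→ XOR → 0101100011 = 355
→ shifted left by 3 (mod 2^10) → 1100011000 = 792

792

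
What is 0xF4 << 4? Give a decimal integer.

3904

0xF4 = 000011110100
shift left by 4 → 111101000000 = 3904
(equivalently, 244 × 2^4 = 244 × 16)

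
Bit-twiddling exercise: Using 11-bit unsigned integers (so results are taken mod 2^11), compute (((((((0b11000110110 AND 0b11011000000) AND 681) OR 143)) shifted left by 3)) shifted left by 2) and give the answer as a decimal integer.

480

0b11000110110 = 11000110110
0b11011000000 = 11011000000
→ AND → 11000000000 = 1536
681 = 01010101001
→ AND → 01000000000 = 512
143 = 00010001111
→ OR → 01010001111 = 655
→ shifted left by 3 (mod 2^11) → 10001111000 = 1144
→ shifted left by 2 (mod 2^11) → 00111100000 = 480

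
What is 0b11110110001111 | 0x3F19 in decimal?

a = 11110110001111
0x3F19 = 11111100011001
 OR → 11111110011111 = 16287

16287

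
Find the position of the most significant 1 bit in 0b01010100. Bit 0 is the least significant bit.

0b01010100 = 1010100
The topmost 1 is at position 6 (since 2^6 = 64 ≤ 84 < 128).

6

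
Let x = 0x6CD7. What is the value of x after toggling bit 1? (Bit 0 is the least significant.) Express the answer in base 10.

x = 110110011010111
bit 1 is currently 1; toggle it via x ^ (1 << 1) = x ^ 2
→ 110110011010101 = 27861

27861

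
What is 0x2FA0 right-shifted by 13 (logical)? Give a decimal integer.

0x2FA0 = 10111110100000
shift right by 13 → 00000000000001 = 1
(equivalently, floor(12192 / 8192))

1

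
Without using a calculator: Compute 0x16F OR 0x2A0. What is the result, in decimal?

1007

0x16F = 0101101111
0x2A0 = 1010100000
 OR → 1111101111 = 1007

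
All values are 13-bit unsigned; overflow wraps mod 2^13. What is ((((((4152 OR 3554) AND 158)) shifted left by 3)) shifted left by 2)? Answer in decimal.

4928

4152 = 1000000111000
3554 = 0110111100010
→ OR → 1110111111010 = 7674
158 = 0000010011110
→ AND → 0000010011010 = 154
→ shifted left by 3 (mod 2^13) → 0010011010000 = 1232
→ shifted left by 2 (mod 2^13) → 1001101000000 = 4928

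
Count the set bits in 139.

4

139 = 10001011
Count the 1s: 1 + 1 + 1 + 1 = 4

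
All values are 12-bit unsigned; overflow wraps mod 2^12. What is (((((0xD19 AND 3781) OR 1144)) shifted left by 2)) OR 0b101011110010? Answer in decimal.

3062

0xD19 = 110100011001
3781 = 111011000101
→ AND → 110000000001 = 3073
1144 = 010001111000
→ OR → 110001111001 = 3193
→ shifted left by 2 (mod 2^12) → 000111100100 = 484
0b101011110010 = 101011110010
→ OR → 101111110110 = 3062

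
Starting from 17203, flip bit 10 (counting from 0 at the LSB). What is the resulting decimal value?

x = 0100001100110011
bit 10 is currently 0; toggle it via x ^ (1 << 10) = x ^ 1024
→ 0100011100110011 = 18227

18227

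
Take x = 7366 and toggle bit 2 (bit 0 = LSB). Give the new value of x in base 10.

7362

x = 1110011000110
bit 2 is currently 1; toggle it via x ^ (1 << 2) = x ^ 4
→ 1110011000010 = 7362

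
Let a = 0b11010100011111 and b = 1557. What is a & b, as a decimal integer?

1045

a = 11010100011111
1557 = 00011000010101
AND → 00010000010101 = 1045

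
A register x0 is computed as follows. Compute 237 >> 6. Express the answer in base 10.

237 = 11101101
shift right by 6 → 00000011 = 3
(equivalently, floor(237 / 64))

3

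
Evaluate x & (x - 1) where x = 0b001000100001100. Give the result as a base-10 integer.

4360

x = 1000100001100 = 4364
x - 1 = 1000100001011
AND   = 1000100001000 = 4360
(x & (x - 1) clears the lowest set bit of x.)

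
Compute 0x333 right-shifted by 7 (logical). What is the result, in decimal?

6

0x333 = 1100110011
shift right by 7 → 0000000110 = 6
(equivalently, floor(819 / 128))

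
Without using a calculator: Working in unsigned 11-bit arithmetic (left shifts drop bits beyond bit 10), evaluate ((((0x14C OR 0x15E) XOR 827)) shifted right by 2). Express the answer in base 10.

153

0x14C = 00101001100
0x15E = 00101011110
→ OR → 00101011110 = 350
827 = 01100111011
→ XOR → 01001100101 = 613
→ shifted right by 2 → 00010011001 = 153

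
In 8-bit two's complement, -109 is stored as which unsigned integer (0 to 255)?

147

109 in 8 bits: 01101101
Invert: 10010010
Add 1:  10010011 = 147
(Check: 2^8 - 109 = 256 - 109 = 147.)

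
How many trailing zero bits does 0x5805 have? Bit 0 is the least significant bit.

0x5805 = 101100000000101
Trailing zeros: 0, so the lowest set bit is bit 0 (value 1).

0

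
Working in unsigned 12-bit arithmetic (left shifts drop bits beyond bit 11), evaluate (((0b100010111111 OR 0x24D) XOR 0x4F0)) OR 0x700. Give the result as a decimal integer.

0b100010111111 = 100010111111
0x24D = 001001001101
→ OR → 101011111111 = 2815
0x4F0 = 010011110000
→ XOR → 111000001111 = 3599
0x700 = 011100000000
→ OR → 111100001111 = 3855

3855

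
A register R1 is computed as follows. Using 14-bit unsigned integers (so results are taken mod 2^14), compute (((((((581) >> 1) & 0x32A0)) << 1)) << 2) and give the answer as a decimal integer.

256

581 = 00001001000101
→ >> 1 → 00000100100010 = 290
0x32A0 = 11001010100000
→ & → 00000000100000 = 32
→ << 1 (mod 2^14) → 00000001000000 = 64
→ << 2 (mod 2^14) → 00000100000000 = 256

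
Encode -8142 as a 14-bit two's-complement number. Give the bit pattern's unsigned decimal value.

8142 in 14 bits: 01111111001110
Invert: 10000000110001
Add 1:  10000000110010 = 8242
(Check: 2^14 - 8142 = 16384 - 8142 = 8242.)

8242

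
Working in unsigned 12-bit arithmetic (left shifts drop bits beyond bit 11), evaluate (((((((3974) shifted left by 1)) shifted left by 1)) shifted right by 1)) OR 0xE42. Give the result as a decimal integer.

3974 = 111110000110
→ shifted left by 1 (mod 2^12) → 111100001100 = 3852
→ shifted left by 1 (mod 2^12) → 111000011000 = 3608
→ shifted right by 1 → 011100001100 = 1804
0xE42 = 111001000010
→ OR → 111101001110 = 3918

3918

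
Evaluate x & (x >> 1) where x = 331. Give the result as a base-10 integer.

x = 101001011 = 331
x>>1 = 010100101
AND  = 000000001 = 1
(x & (x >> 1) has a 1 wherever x has two consecutive 1 bits.)

1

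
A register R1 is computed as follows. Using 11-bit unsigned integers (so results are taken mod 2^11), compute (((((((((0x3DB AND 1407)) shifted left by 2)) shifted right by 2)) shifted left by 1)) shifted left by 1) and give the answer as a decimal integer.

0x3DB = 01111011011
1407 = 10101111111
→ AND → 00101011011 = 347
→ shifted left by 2 (mod 2^11) → 10101101100 = 1388
→ shifted right by 2 → 00101011011 = 347
→ shifted left by 1 (mod 2^11) → 01010110110 = 694
→ shifted left by 1 (mod 2^11) → 10101101100 = 1388

1388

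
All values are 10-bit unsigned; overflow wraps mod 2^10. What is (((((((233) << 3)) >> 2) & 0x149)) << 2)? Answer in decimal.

233 = 0011101001
→ << 3 (mod 2^10) → 1101001000 = 840
→ >> 2 → 0011010010 = 210
0x149 = 0101001001
→ & → 0001000000 = 64
→ << 2 (mod 2^10) → 0100000000 = 256

256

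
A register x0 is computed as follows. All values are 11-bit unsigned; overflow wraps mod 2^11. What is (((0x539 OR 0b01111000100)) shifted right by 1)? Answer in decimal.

0x539 = 10100111001
0b01111000100 = 01111000100
→ OR → 11111111101 = 2045
→ shifted right by 1 → 01111111110 = 1022

1022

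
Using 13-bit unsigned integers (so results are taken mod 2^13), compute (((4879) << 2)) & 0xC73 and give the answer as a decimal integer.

4879 = 1001100001111
→ << 2 (mod 2^13) → 0110000111100 = 3132
0xC73 = 0110001110011
→ & → 0110000110000 = 3120

3120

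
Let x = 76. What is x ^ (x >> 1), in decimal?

x = 1001100 = 76
x>>1 = 0100110
XOR  = 1101010 = 106
(x ^ (x >> 1) gives the standard binary-reflected Gray code of x.)

106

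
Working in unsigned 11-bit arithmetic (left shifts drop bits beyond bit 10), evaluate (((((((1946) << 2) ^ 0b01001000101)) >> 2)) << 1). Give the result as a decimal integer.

1946 = 11110011010
→ << 2 (mod 2^11) → 11001101000 = 1640
0b01001000101 = 01001000101
→ ^ → 10000101101 = 1069
→ >> 2 → 00100001011 = 267
→ << 1 (mod 2^11) → 01000010110 = 534

534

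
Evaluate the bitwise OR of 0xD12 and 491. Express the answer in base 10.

0xD12 = 110100010010
491 = 000111101011
 OR → 110111111011 = 3579

3579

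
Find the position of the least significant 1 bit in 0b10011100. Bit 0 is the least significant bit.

0b10011100 = 10011100
Trailing zeros: 2, so the lowest set bit is bit 2 (value 4).

2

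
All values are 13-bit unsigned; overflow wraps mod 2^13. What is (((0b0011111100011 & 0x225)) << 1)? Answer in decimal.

1090

0b0011111100011 = 0011111100011
0x225 = 0001000100101
→ & → 0001000100001 = 545
→ << 1 (mod 2^13) → 0010001000010 = 1090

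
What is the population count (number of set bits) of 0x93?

0x93 = 10010011
Count the 1s: 1 + 1 + 1 + 1 = 4

4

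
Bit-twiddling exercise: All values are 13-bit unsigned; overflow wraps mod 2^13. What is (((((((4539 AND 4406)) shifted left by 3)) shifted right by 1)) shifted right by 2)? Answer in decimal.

306

4539 = 1000110111011
4406 = 1000100110110
→ AND → 1000100110010 = 4402
→ shifted left by 3 (mod 2^13) → 0100110010000 = 2448
→ shifted right by 1 → 0010011001000 = 1224
→ shifted right by 2 → 0000100110010 = 306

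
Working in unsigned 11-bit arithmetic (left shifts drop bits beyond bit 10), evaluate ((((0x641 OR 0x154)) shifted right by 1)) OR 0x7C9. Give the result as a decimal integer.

2027

0x641 = 11001000001
0x154 = 00101010100
→ OR → 11101010101 = 1877
→ shifted right by 1 → 01110101010 = 938
0x7C9 = 11111001001
→ OR → 11111101011 = 2027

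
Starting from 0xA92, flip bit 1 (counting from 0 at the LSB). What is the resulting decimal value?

x = 101010010010
bit 1 is currently 1; toggle it via x ^ (1 << 1) = x ^ 2
→ 101010010000 = 2704

2704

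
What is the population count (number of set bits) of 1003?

8

1003 = 1111101011
Count the 1s: 1 + 1 + 1 + 1 + 1 + 1 + 1 + 1 = 8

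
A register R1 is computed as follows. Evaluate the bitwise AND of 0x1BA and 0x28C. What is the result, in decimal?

0x1BA = 0110111010
0x28C = 1010001100
AND → 0010001000 = 136

136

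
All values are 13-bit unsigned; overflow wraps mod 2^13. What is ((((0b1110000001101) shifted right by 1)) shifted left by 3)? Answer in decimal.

4144

0b1110000001101 = 1110000001101
→ shifted right by 1 → 0111000000110 = 3590
→ shifted left by 3 (mod 2^13) → 1000000110000 = 4144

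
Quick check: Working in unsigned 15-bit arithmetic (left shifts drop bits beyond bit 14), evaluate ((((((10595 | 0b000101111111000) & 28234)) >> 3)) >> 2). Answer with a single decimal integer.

338

10595 = 010100101100011
0b000101111111000 = 000101111111000
→ | → 010101111111011 = 11259
28234 = 110111001001010
→ & → 010101001001010 = 10826
→ >> 3 → 000010101001001 = 1353
→ >> 2 → 000000101010010 = 338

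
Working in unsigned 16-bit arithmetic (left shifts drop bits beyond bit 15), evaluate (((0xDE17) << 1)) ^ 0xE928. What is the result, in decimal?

21766

0xDE17 = 1101111000010111
→ << 1 (mod 2^16) → 1011110000101110 = 48174
0xE928 = 1110100100101000
→ ^ → 0101010100000110 = 21766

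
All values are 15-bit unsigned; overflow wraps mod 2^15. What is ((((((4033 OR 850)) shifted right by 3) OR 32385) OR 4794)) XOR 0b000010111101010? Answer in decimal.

31249

4033 = 000111111000001
850 = 000001101010010
→ OR → 000111111010011 = 4051
→ shifted right by 3 → 000000111111010 = 506
32385 = 111111010000001
→ OR → 111111111111011 = 32763
4794 = 001001010111010
→ OR → 111111111111011 = 32763
0b000010111101010 = 000010111101010
→ XOR → 111101000010001 = 31249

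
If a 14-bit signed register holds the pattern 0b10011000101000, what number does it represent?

-6616

pattern = 10011000101000 (MSB is 1 ⇒ negative)
Invert: 01100111010111, add 1 → 01100111011000 = 6616, so the value is -6616.
(Equivalently: 9768 - 2^14 = 9768 - 16384 = -6616.)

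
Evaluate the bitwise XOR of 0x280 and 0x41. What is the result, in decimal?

0x280 = 1010000000
0x41 = 0001000001
XOR → 1011000001 = 705

705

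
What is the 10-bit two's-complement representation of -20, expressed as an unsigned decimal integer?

20 in 10 bits: 0000010100
Invert: 1111101011
Add 1:  1111101100 = 1004
(Check: 2^10 - 20 = 1024 - 20 = 1004.)

1004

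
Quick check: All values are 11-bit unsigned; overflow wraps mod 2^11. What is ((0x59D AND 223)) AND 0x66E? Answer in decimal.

12

0x59D = 10110011101
223 = 00011011111
→ AND → 00010011101 = 157
0x66E = 11001101110
→ AND → 00000001100 = 12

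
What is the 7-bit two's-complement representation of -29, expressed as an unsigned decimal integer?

29 in 7 bits: 0011101
Invert: 1100010
Add 1:  1100011 = 99
(Check: 2^7 - 29 = 128 - 29 = 99.)

99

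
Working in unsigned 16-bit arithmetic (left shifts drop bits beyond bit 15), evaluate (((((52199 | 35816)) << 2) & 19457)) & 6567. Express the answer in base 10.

2048

52199 = 1100101111100111
35816 = 1000101111101000
→ | → 1100101111101111 = 52207
→ << 2 (mod 2^16) → 0010111110111100 = 12220
19457 = 0100110000000001
→ & → 0000110000000000 = 3072
6567 = 0001100110100111
→ & → 0000100000000000 = 2048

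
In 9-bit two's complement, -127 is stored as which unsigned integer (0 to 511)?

385

127 in 9 bits: 001111111
Invert: 110000000
Add 1:  110000001 = 385
(Check: 2^9 - 127 = 512 - 127 = 385.)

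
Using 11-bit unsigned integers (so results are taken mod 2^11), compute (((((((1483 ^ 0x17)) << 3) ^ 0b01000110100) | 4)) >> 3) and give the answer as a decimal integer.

1483 = 10111001011
0x17 = 00000010111
→ ^ → 10111011100 = 1500
→ << 3 (mod 2^11) → 11011100000 = 1760
0b01000110100 = 01000110100
→ ^ → 10011010100 = 1236
4 = 00000000100
→ | → 10011010100 = 1236
→ >> 3 → 00010011010 = 154

154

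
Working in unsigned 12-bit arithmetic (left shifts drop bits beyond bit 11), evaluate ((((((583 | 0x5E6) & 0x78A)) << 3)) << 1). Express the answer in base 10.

2080

583 = 001001000111
0x5E6 = 010111100110
→ | → 011111100111 = 2023
0x78A = 011110001010
→ & → 011110000010 = 1922
→ << 3 (mod 2^12) → 110000010000 = 3088
→ << 1 (mod 2^12) → 100000100000 = 2080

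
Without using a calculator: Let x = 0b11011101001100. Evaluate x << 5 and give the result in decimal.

x = 0000011011101001100
shift left by 5 → 1101110100110000000 = 452992
(equivalently, 14156 × 2^5 = 14156 × 32)

452992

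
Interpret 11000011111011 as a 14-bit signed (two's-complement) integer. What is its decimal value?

-3845

pattern = 11000011111011 (MSB is 1 ⇒ negative)
Invert: 00111100000100, add 1 → 00111100000101 = 3845, so the value is -3845.
(Equivalently: 12539 - 2^14 = 12539 - 16384 = -3845.)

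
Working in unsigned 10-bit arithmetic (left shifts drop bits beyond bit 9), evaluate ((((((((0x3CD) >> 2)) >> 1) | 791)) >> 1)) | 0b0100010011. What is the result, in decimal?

447

0x3CD = 1111001101
→ >> 2 → 0011110011 = 243
→ >> 1 → 0001111001 = 121
791 = 1100010111
→ | → 1101111111 = 895
→ >> 1 → 0110111111 = 447
0b0100010011 = 0100010011
→ | → 0110111111 = 447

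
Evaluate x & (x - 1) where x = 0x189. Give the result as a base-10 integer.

392

x = 110001001 = 393
x - 1 = 110001000
AND   = 110001000 = 392
(x & (x - 1) clears the lowest set bit of x.)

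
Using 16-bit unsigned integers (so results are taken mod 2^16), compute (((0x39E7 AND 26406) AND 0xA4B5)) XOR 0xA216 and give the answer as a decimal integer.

33330

0x39E7 = 0011100111100111
26406 = 0110011100100110
→ AND → 0010000100100110 = 8486
0xA4B5 = 1010010010110101
→ AND → 0010000000100100 = 8228
0xA216 = 1010001000010110
→ XOR → 1000001000110010 = 33330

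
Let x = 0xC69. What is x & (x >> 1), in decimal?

1056

x = 110001101001 = 3177
x>>1 = 011000110100
AND  = 010000100000 = 1056
(x & (x >> 1) has a 1 wherever x has two consecutive 1 bits.)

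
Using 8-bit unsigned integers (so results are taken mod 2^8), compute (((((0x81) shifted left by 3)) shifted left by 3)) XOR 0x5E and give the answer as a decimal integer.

30

0x81 = 10000001
→ shifted left by 3 (mod 2^8) → 00001000 = 8
→ shifted left by 3 (mod 2^8) → 01000000 = 64
0x5E = 01011110
→ XOR → 00011110 = 30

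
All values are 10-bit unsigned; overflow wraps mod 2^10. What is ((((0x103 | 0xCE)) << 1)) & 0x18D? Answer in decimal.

396

0x103 = 0100000011
0xCE = 0011001110
→ | → 0111001111 = 463
→ << 1 (mod 2^10) → 1110011110 = 926
0x18D = 0110001101
→ & → 0110001100 = 396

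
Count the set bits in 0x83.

3

0x83 = 10000011
Count the 1s: 1 + 1 + 1 = 3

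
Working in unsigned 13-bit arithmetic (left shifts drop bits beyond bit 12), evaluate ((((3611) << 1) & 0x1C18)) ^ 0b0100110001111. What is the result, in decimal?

5535

3611 = 0111000011011
→ << 1 (mod 2^13) → 1110000110110 = 7222
0x1C18 = 1110000011000
→ & → 1110000010000 = 7184
0b0100110001111 = 0100110001111
→ ^ → 1010110011111 = 5535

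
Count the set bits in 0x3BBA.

10

0x3BBA = 11101110111010
Count the 1s: 1 + 1 + 1 + 1 + 1 + 1 + 1 + 1 + 1 + 1 = 10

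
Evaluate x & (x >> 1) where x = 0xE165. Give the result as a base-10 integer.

24608

x = 1110000101100101 = 57701
x>>1 = 0111000010110010
AND  = 0110000000100000 = 24608
(x & (x >> 1) has a 1 wherever x has two consecutive 1 bits.)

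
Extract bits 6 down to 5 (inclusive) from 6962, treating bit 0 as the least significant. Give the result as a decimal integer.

1

v = 01101100110010
Shift right by 5: 011011001
Mask low 2 bits: 01 = 1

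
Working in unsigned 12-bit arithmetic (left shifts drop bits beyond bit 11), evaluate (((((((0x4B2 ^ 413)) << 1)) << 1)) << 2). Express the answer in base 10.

0x4B2 = 010010110010
413 = 000110011101
→ ^ → 010100101111 = 1327
→ << 1 (mod 2^12) → 101001011110 = 2654
→ << 1 (mod 2^12) → 010010111100 = 1212
→ << 2 (mod 2^12) → 001011110000 = 752

752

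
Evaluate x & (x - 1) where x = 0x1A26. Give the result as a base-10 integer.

6692

x = 1101000100110 = 6694
x - 1 = 1101000100101
AND   = 1101000100100 = 6692
(x & (x - 1) clears the lowest set bit of x.)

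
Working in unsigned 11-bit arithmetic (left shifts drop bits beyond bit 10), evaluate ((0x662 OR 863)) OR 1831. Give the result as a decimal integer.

1919

0x662 = 11001100010
863 = 01101011111
→ OR → 11101111111 = 1919
1831 = 11100100111
→ OR → 11101111111 = 1919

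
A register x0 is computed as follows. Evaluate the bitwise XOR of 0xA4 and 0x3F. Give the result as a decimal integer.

155

0xA4 = 10100100
0x3F = 00111111
XOR → 10011011 = 155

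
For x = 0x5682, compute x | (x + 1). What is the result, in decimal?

22147

x = 101011010000010 = 22146
x + 1 = 101011010000011
OR    = 101011010000011 = 22147
(x | (x + 1) sets the lowest cleared bit.)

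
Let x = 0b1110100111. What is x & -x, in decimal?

1

x = 1110100111 = 935
-x (two's complement) = …0001011001
AND   = 0000000001 = 1
(x & -x isolates the lowest set bit of x.)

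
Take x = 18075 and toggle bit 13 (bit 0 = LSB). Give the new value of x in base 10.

26267

x = 100011010011011
bit 13 is currently 0; toggle it via x ^ (1 << 13) = x ^ 8192
→ 110011010011011 = 26267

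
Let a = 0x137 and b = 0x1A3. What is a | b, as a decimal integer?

439

0x137 = 100110111
0x1A3 = 110100011
 OR → 110110111 = 439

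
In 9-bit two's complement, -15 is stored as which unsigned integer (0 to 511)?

497

15 in 9 bits: 000001111
Invert: 111110000
Add 1:  111110001 = 497
(Check: 2^9 - 15 = 512 - 15 = 497.)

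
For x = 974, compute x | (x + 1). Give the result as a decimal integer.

x = 1111001110 = 974
x + 1 = 1111001111
OR    = 1111001111 = 975
(x | (x + 1) sets the lowest cleared bit.)

975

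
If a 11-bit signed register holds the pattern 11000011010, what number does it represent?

pattern = 11000011010 (MSB is 1 ⇒ negative)
Invert: 00111100101, add 1 → 00111100110 = 486, so the value is -486.
(Equivalently: 1562 - 2^11 = 1562 - 2048 = -486.)

-486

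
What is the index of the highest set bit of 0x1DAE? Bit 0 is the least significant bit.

12

0x1DAE = 1110110101110
The topmost 1 is at position 12 (since 2^12 = 4096 ≤ 7598 < 8192).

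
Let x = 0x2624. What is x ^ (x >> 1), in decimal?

13622

x = 10011000100100 = 9764
x>>1 = 01001100010010
XOR  = 11010100110110 = 13622
(x ^ (x >> 1) gives the standard binary-reflected Gray code of x.)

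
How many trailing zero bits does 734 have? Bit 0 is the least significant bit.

1

734 = 1011011110
Trailing zeros: 1, so the lowest set bit is bit 1 (value 2).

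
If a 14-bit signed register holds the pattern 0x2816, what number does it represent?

pattern = 10100000010110 (MSB is 1 ⇒ negative)
Invert: 01011111101001, add 1 → 01011111101010 = 6122, so the value is -6122.
(Equivalently: 10262 - 2^14 = 10262 - 16384 = -6122.)

-6122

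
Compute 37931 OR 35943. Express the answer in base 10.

37931 = 1001010000101011
35943 = 1000110001100111
 OR → 1001110001101111 = 40047

40047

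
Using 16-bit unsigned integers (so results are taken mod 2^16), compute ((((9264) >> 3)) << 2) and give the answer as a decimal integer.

9264 = 0010010000110000
→ >> 3 → 0000010010000110 = 1158
→ << 2 (mod 2^16) → 0001001000011000 = 4632

4632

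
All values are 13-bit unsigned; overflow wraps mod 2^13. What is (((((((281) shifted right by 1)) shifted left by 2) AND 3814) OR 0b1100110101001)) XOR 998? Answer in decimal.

281 = 0000100011001
→ shifted right by 1 → 0000010001100 = 140
→ shifted left by 2 (mod 2^13) → 0001000110000 = 560
3814 = 0111011100110
→ AND → 0001000100000 = 544
0b1100110101001 = 1100110101001
→ OR → 1101110101001 = 7081
998 = 0001111100110
→ XOR → 1100001001111 = 6223

6223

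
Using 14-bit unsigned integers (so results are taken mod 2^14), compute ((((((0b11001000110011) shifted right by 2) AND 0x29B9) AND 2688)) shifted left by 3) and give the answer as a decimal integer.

1024

0b11001000110011 = 11001000110011
→ shifted right by 2 → 00110010001100 = 3212
0x29B9 = 10100110111001
→ AND → 00100010001000 = 2184
2688 = 00101010000000
→ AND → 00100010000000 = 2176
→ shifted left by 3 (mod 2^14) → 00010000000000 = 1024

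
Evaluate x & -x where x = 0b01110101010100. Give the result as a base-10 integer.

4

x = 1110101010100 = 7508
-x (two's complement) = …0001010101100
AND   = 0000000000100 = 4
(x & -x isolates the lowest set bit of x.)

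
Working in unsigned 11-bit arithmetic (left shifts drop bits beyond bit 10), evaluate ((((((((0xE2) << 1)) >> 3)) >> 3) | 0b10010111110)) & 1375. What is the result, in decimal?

0xE2 = 00011100010
→ << 1 (mod 2^11) → 00111000100 = 452
→ >> 3 → 00000111000 = 56
→ >> 3 → 00000000111 = 7
0b10010111110 = 10010111110
→ | → 10010111111 = 1215
1375 = 10101011111
→ & → 10000011111 = 1055

1055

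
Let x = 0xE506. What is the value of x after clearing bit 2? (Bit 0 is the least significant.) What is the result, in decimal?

58626

x = 1110010100000110
bit 2 is currently 1; clear it via x & ~(1 << 2) = x & ~4
→ 1110010100000010 = 58626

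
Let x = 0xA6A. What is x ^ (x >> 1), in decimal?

3935

x = 101001101010 = 2666
x>>1 = 010100110101
XOR  = 111101011111 = 3935
(x ^ (x >> 1) gives the standard binary-reflected Gray code of x.)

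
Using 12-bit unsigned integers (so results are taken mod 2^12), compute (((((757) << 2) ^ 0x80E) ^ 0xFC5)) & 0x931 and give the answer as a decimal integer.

757 = 001011110101
→ << 2 (mod 2^12) → 101111010100 = 3028
0x80E = 100000001110
→ ^ → 001111011010 = 986
0xFC5 = 111111000101
→ ^ → 110000011111 = 3103
0x931 = 100100110001
→ & → 100000010001 = 2065

2065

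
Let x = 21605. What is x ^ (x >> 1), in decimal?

x = 101010001100101 = 21605
x>>1 = 010101000110010
XOR  = 111111001010111 = 32343
(x ^ (x >> 1) gives the standard binary-reflected Gray code of x.)

32343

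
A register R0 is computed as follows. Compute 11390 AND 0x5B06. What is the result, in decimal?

2054

11390 = 010110001111110
0x5B06 = 101101100000110
AND → 000100000000110 = 2054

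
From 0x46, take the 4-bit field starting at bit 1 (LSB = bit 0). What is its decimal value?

3

v = 01000110
Shift right by 1: 0100011
Mask low 4 bits: 0011 = 3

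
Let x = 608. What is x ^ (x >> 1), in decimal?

x = 1001100000 = 608
x>>1 = 0100110000
XOR  = 1101010000 = 848
(x ^ (x >> 1) gives the standard binary-reflected Gray code of x.)

848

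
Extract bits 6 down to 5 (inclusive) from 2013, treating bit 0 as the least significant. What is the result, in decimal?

v = 11111011101
Shift right by 5: 111110
Mask low 2 bits: 10 = 2

2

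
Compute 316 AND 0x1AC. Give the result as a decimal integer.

316 = 100111100
0x1AC = 110101100
AND → 100101100 = 300

300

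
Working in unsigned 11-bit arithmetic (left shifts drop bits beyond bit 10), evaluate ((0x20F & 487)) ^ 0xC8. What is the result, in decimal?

207

0x20F = 01000001111
487 = 00111100111
→ & → 00000000111 = 7
0xC8 = 00011001000
→ ^ → 00011001111 = 207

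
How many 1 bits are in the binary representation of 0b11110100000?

5

n = 11110100000
Count the 1s: 1 + 1 + 1 + 1 + 1 = 5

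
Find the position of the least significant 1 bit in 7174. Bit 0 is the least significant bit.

7174 = 1110000000110
Trailing zeros: 1, so the lowest set bit is bit 1 (value 2).

1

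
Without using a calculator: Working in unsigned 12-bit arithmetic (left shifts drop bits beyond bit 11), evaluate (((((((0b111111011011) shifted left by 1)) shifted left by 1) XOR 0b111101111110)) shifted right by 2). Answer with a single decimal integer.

4

0b111111011011 = 111111011011
→ shifted left by 1 (mod 2^12) → 111110110110 = 4022
→ shifted left by 1 (mod 2^12) → 111101101100 = 3948
0b111101111110 = 111101111110
→ XOR → 000000010010 = 18
→ shifted right by 2 → 000000000100 = 4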